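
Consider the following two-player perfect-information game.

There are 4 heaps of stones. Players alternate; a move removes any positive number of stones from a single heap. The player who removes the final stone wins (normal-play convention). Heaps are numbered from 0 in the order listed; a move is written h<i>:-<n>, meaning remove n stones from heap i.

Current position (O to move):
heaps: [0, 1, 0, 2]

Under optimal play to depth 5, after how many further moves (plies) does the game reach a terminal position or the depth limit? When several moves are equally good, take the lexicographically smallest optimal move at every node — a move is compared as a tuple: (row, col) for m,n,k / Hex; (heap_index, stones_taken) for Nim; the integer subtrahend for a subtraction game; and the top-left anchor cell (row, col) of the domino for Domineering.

PV length from [(0,1,0,2)]: 3 plies

ply 1, O at (0,1,0,2) | h1:-1=-1→(0,0,0,2); h3:-1=+1→(0,1,0,1)*; h3:-2=-1→(0,1,0,0)
ply 2, X at (0,1,0,1) | h1:-1=-1→(0,0,0,1)*; h3:-1=-1→(0,1,0,0)
ply 3, O at (0,0,0,1) | h3:-1=+1→(0,0,0,0)*
ply 4: (0,0,0,0) is terminal -1 (X); from (0,1,0,2) depth 5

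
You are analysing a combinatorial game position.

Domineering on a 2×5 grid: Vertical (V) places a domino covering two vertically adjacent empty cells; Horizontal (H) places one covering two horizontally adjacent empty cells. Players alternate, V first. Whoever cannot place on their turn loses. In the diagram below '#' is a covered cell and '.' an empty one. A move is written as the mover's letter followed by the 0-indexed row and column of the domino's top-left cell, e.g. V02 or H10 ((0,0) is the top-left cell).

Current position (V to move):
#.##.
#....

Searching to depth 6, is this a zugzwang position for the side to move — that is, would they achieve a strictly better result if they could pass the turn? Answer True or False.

zugzwang(#.##./#...., V) = True

[#.##./#....] V move#1: V01:-1/####./##...*, V04:-1/#.###/#...#
[####./##...] H move#2: H12:-1/####./####., H13:+1/####./##.##*
[####./##.##] end (terminal -1, V#3); searched #.##./#.... to 6
suppose V passes — search the same position with H to move:
pass> [#.##./#....] H move#1: H11:-1/#.##./###..*, H12:-1/#.##./#.##., H13:-1/#.##./#..##
pass> [#.##./###..] V move#2: V04:+1/#.###/###.#*
pass> [#.###/###.#] end (terminal -1, H#3); searched #.##./#.... to 6
for V: play -1, pass +1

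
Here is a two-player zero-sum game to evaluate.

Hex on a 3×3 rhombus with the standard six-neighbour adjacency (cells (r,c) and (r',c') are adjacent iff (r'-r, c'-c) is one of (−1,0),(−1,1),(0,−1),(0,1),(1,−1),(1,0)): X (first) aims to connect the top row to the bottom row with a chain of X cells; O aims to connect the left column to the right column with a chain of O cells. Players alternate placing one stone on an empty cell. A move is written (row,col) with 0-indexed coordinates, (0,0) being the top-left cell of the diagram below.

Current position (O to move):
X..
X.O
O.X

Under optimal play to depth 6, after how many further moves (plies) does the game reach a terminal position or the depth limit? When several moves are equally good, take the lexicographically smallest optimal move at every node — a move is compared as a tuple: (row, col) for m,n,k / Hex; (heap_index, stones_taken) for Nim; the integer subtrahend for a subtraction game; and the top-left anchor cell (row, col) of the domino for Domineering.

PV length from [X../X.O/O.X]: 3 plies

ply 1, O at X../X.O/O.X | (0,1)=+1→XO./X.O/O.X*; (0,2)=+1→X.O/X.O/O.X; (1,1)=+1→X../XOO/O.X; (2,1)=+1→X../X.O/OOX
ply 2, X at XO./X.O/O.X | (0,2)=-1→XOX/X.O/O.X*; (1,1)=-1→XO./XXO/O.X; (2,1)=-1→XO./X.O/OXX
ply 3, O at XOX/X.O/O.X | (1,1)=+1→XOX/XOO/O.X*; (2,1)=+1→XOX/X.O/OOX
ply 4: XOX/XOO/O.X is terminal -1 (X); from X../X.O/O.X depth 6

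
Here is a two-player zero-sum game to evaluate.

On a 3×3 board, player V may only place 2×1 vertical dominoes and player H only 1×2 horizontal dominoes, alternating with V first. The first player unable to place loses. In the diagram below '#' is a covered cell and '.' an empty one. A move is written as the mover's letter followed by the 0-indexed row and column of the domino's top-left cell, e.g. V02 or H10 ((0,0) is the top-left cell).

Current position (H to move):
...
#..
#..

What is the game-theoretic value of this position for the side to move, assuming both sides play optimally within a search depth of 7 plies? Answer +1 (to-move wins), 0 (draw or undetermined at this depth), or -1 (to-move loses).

[.../#../#..] H move#1: H00:-1/##./#../#.., H01:-1/.##/#../#.., H11:+1/.../###/#..*, H21:-1/.../#../###
[.../###/#..] end (terminal -1, V#2); searched .../#../#.. to 7

value(.../#../#.., H) = +1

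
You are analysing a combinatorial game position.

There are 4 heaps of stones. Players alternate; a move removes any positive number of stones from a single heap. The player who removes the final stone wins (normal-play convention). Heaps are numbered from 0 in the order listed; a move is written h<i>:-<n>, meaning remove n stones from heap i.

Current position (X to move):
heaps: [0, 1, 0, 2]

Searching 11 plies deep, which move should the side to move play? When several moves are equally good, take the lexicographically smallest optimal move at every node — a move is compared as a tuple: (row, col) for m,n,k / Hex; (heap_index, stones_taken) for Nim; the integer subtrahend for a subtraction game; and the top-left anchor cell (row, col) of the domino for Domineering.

X's best at [(0,1,0,2)]: h3:-1

ply 1, X at (0,1,0,2) | h1:-1=-1→(0,0,0,2); h3:-1=+1→(0,1,0,1)*; h3:-2=-1→(0,1,0,0)
ply 2, O at (0,1,0,1) | h1:-1=-1→(0,0,0,1)*; h3:-1=-1→(0,1,0,0)
ply 3, X at (0,0,0,1) | h3:-1=+1→(0,0,0,0)*
ply 4: (0,0,0,0) is terminal -1 (O); from (0,1,0,2) depth 11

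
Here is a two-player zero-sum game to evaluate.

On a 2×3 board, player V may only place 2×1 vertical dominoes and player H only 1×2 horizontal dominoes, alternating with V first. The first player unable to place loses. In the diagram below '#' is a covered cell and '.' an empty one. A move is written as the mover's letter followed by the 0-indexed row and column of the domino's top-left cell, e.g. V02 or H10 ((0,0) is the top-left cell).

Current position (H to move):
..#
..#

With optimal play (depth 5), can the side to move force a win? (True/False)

H winning at [..#/..#]: True

ply 1, H at ..#/..# | H00=+1→###/..#*; H10=+1→..#/###
ply 2: ###/..# is terminal -1 (V); from ..#/..# depth 5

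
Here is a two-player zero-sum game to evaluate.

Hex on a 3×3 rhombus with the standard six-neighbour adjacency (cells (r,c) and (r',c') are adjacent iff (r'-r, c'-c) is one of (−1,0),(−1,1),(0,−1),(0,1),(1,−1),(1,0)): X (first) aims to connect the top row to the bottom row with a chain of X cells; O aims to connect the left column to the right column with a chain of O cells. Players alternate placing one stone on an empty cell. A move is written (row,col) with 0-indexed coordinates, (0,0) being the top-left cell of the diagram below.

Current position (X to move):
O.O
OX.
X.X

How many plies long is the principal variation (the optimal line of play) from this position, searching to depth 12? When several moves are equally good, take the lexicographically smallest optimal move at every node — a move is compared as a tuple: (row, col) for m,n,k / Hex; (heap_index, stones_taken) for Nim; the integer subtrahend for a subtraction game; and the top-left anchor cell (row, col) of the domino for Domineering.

p1 X@[O.O/OX./X.X]: (0,1)[OXO/OX./X.X]+1* (1,2)[O.O/OXX/X.X]-1 (2,1)[O.O/OX./XXX]-1
p2 O@[OXO/OX./X.X] terminal -1; root [O.O/OX./X.X] d12

PV length from [O.O/OX./X.X]: 1 ply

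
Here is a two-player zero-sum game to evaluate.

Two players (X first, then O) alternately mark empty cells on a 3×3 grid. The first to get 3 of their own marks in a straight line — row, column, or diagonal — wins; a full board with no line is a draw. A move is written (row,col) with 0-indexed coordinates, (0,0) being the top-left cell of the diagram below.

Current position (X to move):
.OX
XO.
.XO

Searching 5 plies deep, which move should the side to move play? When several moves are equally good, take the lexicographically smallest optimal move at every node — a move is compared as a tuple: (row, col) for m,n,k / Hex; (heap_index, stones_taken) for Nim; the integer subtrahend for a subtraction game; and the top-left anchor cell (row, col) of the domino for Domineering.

p1 X@[.OX/XO./.XO]: (0,0)[XOX/XO./.XO]+0* (1,2)[.OX/XOX/.XO]-1 (2,0)[.OX/XO./XXO]-1
p2 O@[XOX/XO./.XO]: (1,2)[XOX/XOO/.XO]-1 (2,0)[XOX/XO./OXO]+0*
p3 X@[XOX/XO./OXO]: (1,2)[XOX/XOX/OXO]+0*
p4 O@[XOX/XOX/OXO] terminal +0; root [.OX/XO./.XO] d5

X's best at [.OX/XO./.XO]: (0,0)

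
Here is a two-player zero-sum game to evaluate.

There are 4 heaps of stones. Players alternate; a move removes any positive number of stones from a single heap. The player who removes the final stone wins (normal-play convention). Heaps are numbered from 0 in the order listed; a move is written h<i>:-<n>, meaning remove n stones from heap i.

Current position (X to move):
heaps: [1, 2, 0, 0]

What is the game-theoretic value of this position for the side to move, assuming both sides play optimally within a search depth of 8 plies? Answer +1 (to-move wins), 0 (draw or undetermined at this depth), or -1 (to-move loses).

ply 1, X at (1,2,0,0) | h0:-1=-1→(0,2,0,0); h1:-1=+1→(1,1,0,0)*; h1:-2=-1→(1,0,0,0)
ply 2, O at (1,1,0,0) | h0:-1=-1→(0,1,0,0)*; h1:-1=-1→(1,0,0,0)
ply 3, X at (0,1,0,0) | h1:-1=+1→(0,0,0,0)*
ply 4: (0,0,0,0) is terminal -1 (O); from (1,2,0,0) depth 8

value((1,2,0,0), X) = +1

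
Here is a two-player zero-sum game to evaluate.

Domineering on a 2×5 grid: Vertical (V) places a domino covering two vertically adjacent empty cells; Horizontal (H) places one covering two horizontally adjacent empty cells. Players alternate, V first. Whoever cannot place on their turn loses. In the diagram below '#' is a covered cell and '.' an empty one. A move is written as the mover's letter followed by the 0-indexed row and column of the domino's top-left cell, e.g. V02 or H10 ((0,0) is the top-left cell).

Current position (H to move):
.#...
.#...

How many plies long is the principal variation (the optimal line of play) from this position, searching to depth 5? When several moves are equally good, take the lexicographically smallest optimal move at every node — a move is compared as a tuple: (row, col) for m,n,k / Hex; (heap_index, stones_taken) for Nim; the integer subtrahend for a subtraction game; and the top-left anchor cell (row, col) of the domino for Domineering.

p1 H@[.#.../.#...]: H02[.###./.#...]-1* H03[.#.##/.#...]-1 H12[.#.../.###.]-1 H13[.#.../.#.##]-1
p2 V@[.###./.#...]: V00[####./##...]-1 V04[.####/.#..#]+1*
p3 H@[.####/.#..#]: H12[.####/.####]-1*
p4 V@[.####/.####]: V00[#####/#####]+1*
p5 H@[#####/#####] terminal -1; root [.#.../.#...] d5

PV length from [.#.../.#...]: 4 plies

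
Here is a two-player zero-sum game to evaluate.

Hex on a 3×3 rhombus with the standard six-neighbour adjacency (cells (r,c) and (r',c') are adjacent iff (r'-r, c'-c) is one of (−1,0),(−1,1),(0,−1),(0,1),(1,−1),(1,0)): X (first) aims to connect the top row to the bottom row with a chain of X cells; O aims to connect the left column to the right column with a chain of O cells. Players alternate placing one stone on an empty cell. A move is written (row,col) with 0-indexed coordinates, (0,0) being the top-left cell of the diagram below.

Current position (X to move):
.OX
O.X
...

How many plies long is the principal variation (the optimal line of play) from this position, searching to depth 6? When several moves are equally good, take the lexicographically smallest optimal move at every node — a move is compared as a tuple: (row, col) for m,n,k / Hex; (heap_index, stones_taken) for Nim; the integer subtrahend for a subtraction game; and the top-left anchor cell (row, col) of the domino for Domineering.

PV length from [.OX/O.X/...]: 5 plies

ply 1, X at .OX/O.X/... | (0,0)=+1→XOX/O.X/...*; (1,1)=+1→.OX/OXX/...; (2,0)=+1→.OX/O.X/X..; (2,1)=+1→.OX/O.X/.X.; (2,2)=+1→.OX/O.X/..X
ply 2, O at XOX/O.X/... | (1,1)=-1→XOX/OOX/...*; (2,0)=-1→XOX/O.X/O..; (2,1)=-1→XOX/O.X/.O.; (2,2)=-1→XOX/O.X/..O
ply 3, X at XOX/OOX/... | (2,0)=+1→XOX/OOX/X..*; (2,1)=+1→XOX/OOX/.X.; (2,2)=+1→XOX/OOX/..X
ply 4, O at XOX/OOX/X.. | (2,1)=-1→XOX/OOX/XO.*; (2,2)=-1→XOX/OOX/X.O
ply 5, X at XOX/OOX/XO. | (2,2)=+1→XOX/OOX/XOX*
ply 6: XOX/OOX/XOX is terminal -1 (O); from .OX/O.X/... depth 6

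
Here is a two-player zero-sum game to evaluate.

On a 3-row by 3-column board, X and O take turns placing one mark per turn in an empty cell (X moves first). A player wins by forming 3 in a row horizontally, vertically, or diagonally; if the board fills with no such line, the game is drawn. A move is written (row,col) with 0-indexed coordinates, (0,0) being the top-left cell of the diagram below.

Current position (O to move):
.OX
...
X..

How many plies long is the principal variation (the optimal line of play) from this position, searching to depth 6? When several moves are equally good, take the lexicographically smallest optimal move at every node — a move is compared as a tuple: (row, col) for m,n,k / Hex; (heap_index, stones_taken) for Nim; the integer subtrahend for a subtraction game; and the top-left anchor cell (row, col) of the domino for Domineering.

ply 1, O at .OX/.../X.. | (0,0)=-1→OOX/.../X..; (1,0)=-1→.OX/O../X..; (1,1)=+0→.OX/.O./X..*; (1,2)=-1→.OX/..O/X..; (2,1)=-1→.OX/.../XO.; (2,2)=-1→.OX/.../X.O
ply 2, X at .OX/.O./X.. | (0,0)=-1→XOX/.O./X..; (1,0)=-1→.OX/XO./X..; (1,2)=-1→.OX/.OX/X..; (2,1)=+0→.OX/.O./XX.*; (2,2)=-1→.OX/.O./X.X
ply 3, O at .OX/.O./XX. | (0,0)=-1→OOX/.O./XX.; (1,0)=-1→.OX/OO./XX.; (1,2)=-1→.OX/.OO/XX.; (2,2)=+0→.OX/.O./XXO*
ply 4, X at .OX/.O./XXO | (0,0)=+0→XOX/.O./XXO*; (1,0)=-1→.OX/XO./XXO; (1,2)=-1→.OX/.OX/XXO
ply 5, O at XOX/.O./XXO | (1,0)=+0→XOX/OO./XXO*; (1,2)=-1→XOX/.OO/XXO
ply 6, X at XOX/OO./XXO | (1,2)=+0→XOX/OOX/XXO*
ply 7: XOX/OOX/XXO is terminal +0 (O); from .OX/.../X.. depth 6

PV length from [.OX/.../X..]: 6 plies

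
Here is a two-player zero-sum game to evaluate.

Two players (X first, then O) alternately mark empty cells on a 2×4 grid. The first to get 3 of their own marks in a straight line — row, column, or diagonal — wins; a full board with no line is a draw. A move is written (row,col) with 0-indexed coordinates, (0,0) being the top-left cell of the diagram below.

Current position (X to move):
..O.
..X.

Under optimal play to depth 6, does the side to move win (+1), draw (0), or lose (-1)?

value(..O./..X., X) = +1

[..O./..X.] X move#1: (0,0):+0/X.O./..X., (0,1):+0/.XO./..X., (0,3):+0/..OX/..X., (1,0):+0/..O./X.X., (1,1):+1/..O./.XX.*, (1,3):+0/..O./..XX
[..O./.XX.] O move#2: (0,0):-1/O.O./.XX.*, (0,1):-1/.OO./.XX., (0,3):-1/..OO/.XX., (1,0):-1/..O./OXX., (1,3):-1/..O./.XXO
[O.O./.XX.] X move#3: (0,1):+1/OXO./.XX.*, (0,3):-1/O.OX/.XX., (1,0):+1/O.O./XXX., (1,3):+1/O.O./.XXX
[OXO./.XX.] O move#4: (0,3):-1/OXOO/.XX.*, (1,0):-1/OXO./OXX., (1,3):-1/OXO./.XXO
[OXOO/.XX.] X move#5: (1,0):+1/OXOO/XXX.*, (1,3):+1/OXOO/.XXX
[OXOO/XXX.] end (terminal -1, O#6); searched ..O./..X. to 6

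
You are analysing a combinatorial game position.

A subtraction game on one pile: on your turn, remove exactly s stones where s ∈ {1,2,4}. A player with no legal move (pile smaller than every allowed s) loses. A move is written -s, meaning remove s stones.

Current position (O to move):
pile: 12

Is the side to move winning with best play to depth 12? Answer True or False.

O winning at [12]: False

ply 1, O at 12 | -1=-1→11*; -2=-1→10; -4=-1→8
ply 2, X at 11 | -1=-1→10; -2=+1→9*; -4=-1→7
ply 3, O at 9 | -1=-1→8*; -2=-1→7; -4=-1→5
ply 4, X at 8 | -1=-1→7; -2=+1→6*; -4=-1→4
ply 5, O at 6 | -1=-1→5*; -2=-1→4; -4=-1→2
ply 6, X at 5 | -1=-1→4; -2=+1→3*; -4=-1→1
ply 7, O at 3 | -1=-1→2*; -2=-1→1
ply 8, X at 2 | -1=-1→1; -2=+1→0*
ply 9: 0 is terminal -1 (O); from 12 depth 12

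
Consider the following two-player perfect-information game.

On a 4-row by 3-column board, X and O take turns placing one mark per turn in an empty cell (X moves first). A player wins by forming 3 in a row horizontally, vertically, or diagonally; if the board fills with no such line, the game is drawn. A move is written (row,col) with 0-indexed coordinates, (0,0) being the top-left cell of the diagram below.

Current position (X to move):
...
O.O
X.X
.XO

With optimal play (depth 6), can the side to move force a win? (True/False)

ply 1, X at .../O.O/X.X/.XO | (0,0)=-1→X../O.O/X.X/.XO; (0,1)=-1→.X./O.O/X.X/.XO; (0,2)=-1→..X/O.O/X.X/.XO; (1,1)=-1→.../OXO/X.X/.XO; (2,1)=+1→.../O.O/XXX/.XO*; (3,0)=-1→.../O.O/X.X/XXO
ply 2: .../O.O/XXX/.XO is terminal -1 (O); from .../O.O/X.X/.XO depth 6

X winning at [.../O.O/X.X/.XO]: True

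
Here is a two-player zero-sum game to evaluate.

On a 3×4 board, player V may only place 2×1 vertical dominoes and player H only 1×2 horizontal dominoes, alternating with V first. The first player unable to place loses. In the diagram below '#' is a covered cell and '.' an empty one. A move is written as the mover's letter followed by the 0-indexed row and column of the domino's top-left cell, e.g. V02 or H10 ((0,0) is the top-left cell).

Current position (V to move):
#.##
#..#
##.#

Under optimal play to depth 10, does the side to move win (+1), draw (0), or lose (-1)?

value(#.##/#..#/##.#, V) = +1

p1 V@[#.##/#..#/##.#]: V01[####/##.#/##.#]+1* V12[#.##/#.##/####]+1
p2 H@[####/##.#/##.#] terminal -1; root [#.##/#..#/##.#] d10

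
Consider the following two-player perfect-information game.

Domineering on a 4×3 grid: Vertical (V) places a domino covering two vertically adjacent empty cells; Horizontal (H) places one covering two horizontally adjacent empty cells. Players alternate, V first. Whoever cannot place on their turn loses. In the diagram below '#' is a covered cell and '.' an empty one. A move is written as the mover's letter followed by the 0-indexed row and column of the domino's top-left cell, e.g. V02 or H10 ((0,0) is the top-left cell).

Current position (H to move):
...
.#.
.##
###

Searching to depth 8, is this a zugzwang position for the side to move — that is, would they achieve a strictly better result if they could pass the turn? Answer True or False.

zugzwang(.../.#./.##/###, H) = False

[.../.#./.##/###] H move#1: H00:-1/##./.#./.##/###*, H01:-1/.##/.#./.##/###
[##./.#./.##/###] V move#2: V02:+1/###/.##/.##/###*, V10:+1/##./##./###/###
[###/.##/.##/###] end (terminal -1, H#3); searched .../.#./.##/### to 8
if H skipped the turn, V would face:
~ [.../.#./.##/###] V move#1: V00:-1/#../##./.##/###, V02:+1/..#/.##/.##/###*, V10:-1/.../##./###/###
~ [..#/.##/.##/###] H move#2: H00:-1/###/.##/.##/###*
~ [###/.##/.##/###] V move#3: V10:+1/###/###/###/###*
~ [###/###/###/###] end (terminal -1, H#4); searched .../.#./.##/### to 8
compare (H): move=-1 vs pass=-1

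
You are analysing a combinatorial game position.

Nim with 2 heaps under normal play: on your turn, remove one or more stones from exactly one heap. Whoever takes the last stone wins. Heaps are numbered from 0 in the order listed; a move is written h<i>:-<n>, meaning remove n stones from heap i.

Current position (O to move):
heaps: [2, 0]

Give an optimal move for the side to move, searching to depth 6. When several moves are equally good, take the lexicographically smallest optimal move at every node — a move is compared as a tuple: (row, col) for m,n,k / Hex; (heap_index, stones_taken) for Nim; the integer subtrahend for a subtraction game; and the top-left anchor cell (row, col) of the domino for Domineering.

O's best at [(2,0)]: h0:-2

ply 1, O at (2,0) | h0:-1=-1→(1,0); h0:-2=+1→(0,0)*
ply 2: (0,0) is terminal -1 (X); from (2,0) depth 6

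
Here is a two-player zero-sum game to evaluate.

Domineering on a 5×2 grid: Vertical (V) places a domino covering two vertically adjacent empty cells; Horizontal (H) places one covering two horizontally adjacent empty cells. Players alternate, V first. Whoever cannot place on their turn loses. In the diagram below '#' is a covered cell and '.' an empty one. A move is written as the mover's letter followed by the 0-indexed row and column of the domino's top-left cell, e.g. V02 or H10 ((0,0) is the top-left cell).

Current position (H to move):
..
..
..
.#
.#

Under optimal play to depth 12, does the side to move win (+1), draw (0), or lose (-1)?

p1 H@[../../../.#/.#]: H00[##/../../.#/.#]-1 H10[../##/../.#/.#]+1* H20[../../##/.#/.#]-1
p2 V@[../##/../.#/.#]: V20[../##/#./##/.#]-1* V30[../##/../##/##]-1
p3 H@[../##/#./##/.#]: H00[##/##/#./##/.#]+1*
p4 V@[##/##/#./##/.#] terminal -1; root [../../../.#/.#] d12

value(../../../.#/.#, H) = +1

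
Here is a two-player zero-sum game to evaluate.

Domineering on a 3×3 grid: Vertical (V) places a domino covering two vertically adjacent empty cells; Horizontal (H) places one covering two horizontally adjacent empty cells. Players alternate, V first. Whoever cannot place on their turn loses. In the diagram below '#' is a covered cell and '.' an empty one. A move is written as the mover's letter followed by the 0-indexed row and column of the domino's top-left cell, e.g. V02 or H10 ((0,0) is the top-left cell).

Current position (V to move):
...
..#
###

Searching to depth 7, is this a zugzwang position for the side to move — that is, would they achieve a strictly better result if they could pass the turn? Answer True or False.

zugzwang(.../..#/###, V) = False

ply 1, V at .../..#/### | V00=-1→#../#.#/###; V01=+1→.#./.##/###*
ply 2: .#./.##/### is terminal -1 (H); from .../..#/### depth 7
if V skipped the turn, H would face:
~ ply 1, H at .../..#/### | H00=+1→##./..#/###*; H01=-1→.##/..#/###; H10=+1→.../###/###
~ ply 2: ##./..#/### is terminal -1 (V); from .../..#/### depth 7
compare (V): move=+1 vs pass=-1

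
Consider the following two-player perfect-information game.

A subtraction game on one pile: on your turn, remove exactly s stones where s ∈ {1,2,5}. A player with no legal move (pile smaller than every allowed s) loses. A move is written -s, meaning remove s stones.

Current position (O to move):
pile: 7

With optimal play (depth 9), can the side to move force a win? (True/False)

O winning at [7]: True

p1 O@[7]: -1[6]+1* -2[5]-1 -5[2]-1
p2 X@[6]: -1[5]-1* -2[4]-1 -5[1]-1
p3 O@[5]: -1[4]-1 -2[3]+1* -5[0]+1
p4 X@[3]: -1[2]-1* -2[1]-1
p5 O@[2]: -1[1]-1 -2[0]+1*
p6 X@[0] terminal -1; root [7] d9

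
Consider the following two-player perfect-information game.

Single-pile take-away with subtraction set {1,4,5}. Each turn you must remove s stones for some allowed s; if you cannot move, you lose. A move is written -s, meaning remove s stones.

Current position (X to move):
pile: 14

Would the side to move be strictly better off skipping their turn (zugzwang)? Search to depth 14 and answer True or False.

zugzwang(14, X) = False

p1 X@[14]: -1[13]-1 -4[10]+1* -5[9]-1
p2 O@[10]: -1[9]-1* -4[6]-1 -5[5]-1
p3 X@[9]: -1[8]+1* -4[5]-1 -5[4]-1
p4 O@[8]: -1[7]-1* -4[4]-1 -5[3]-1
p5 X@[7]: -1[6]-1 -4[3]-1 -5[2]+1*
p6 O@[2]: -1[1]-1*
p7 X@[1]: -1[0]+1*
p8 O@[0] terminal -1; root [14] d14
if X skipped the turn, O would face:
~ p1 O@[14]: -1[13]-1 -4[10]+1* -5[9]-1
~ p2 X@[10]: -1[9]-1* -4[6]-1 -5[5]-1
~ p3 O@[9]: -1[8]+1* -4[5]-1 -5[4]-1
~ p4 X@[8]: -1[7]-1* -4[4]-1 -5[3]-1
~ p5 O@[7]: -1[6]-1 -4[3]-1 -5[2]+1*
~ p6 X@[2]: -1[1]-1*
~ p7 O@[1]: -1[0]+1*
~ p8 X@[0] terminal -1; root [14] d14
compare (X): move=+1 vs pass=-1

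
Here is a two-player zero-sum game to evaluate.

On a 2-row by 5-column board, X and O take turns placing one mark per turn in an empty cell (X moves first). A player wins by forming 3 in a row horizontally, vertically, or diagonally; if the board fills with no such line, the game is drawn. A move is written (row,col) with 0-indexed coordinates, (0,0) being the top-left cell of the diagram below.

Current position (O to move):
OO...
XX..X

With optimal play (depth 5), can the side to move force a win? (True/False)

ply 1, O at OO.../XX..X | (0,2)=+1→OOO../XX..X*; (0,3)=-1→OO.O./XX..X; (0,4)=-1→OO..O/XX..X; (1,2)=+0→OO.../XXO.X; (1,3)=-1→OO.../XX.OX
ply 2: OOO../XX..X is terminal -1 (X); from OO.../XX..X depth 5

O winning at [OO.../XX..X]: True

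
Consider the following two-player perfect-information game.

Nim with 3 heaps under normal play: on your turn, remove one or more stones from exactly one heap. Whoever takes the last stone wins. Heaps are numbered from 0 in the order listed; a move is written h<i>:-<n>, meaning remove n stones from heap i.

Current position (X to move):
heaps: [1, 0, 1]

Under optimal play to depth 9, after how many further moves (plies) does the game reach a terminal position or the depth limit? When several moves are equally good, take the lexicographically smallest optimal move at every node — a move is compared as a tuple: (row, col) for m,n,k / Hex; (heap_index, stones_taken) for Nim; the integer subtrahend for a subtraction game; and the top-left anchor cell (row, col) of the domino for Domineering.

PV length from [(1,0,1)]: 2 plies

ply 1, X at (1,0,1) | h0:-1=-1→(0,0,1)*; h2:-1=-1→(1,0,0)
ply 2, O at (0,0,1) | h2:-1=+1→(0,0,0)*
ply 3: (0,0,0) is terminal -1 (X); from (1,0,1) depth 9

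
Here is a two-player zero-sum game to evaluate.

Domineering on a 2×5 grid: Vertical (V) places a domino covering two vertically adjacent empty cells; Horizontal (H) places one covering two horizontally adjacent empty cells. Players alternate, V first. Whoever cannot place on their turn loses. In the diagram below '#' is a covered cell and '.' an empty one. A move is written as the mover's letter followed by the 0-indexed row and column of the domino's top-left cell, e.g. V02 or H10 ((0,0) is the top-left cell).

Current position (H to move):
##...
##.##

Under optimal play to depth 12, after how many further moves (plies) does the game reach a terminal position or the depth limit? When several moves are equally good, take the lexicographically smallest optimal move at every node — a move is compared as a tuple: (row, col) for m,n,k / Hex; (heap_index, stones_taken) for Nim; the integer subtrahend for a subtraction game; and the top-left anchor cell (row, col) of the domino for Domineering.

PV length from [##.../##.##]: 1 ply

p1 H@[##.../##.##]: H02[####./##.##]+1* H03[##.##/##.##]-1
p2 V@[####./##.##] terminal -1; root [##.../##.##] d12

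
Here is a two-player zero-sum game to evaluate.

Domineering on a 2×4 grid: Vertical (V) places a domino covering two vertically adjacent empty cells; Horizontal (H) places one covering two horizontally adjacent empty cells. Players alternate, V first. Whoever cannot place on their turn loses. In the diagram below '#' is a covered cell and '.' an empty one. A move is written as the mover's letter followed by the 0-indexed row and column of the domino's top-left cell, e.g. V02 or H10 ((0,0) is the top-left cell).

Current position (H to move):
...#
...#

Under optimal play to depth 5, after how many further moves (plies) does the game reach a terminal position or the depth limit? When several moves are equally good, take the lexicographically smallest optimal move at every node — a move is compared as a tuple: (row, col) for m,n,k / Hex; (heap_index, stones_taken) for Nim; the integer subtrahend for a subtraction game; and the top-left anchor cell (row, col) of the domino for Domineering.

PV length from [...#/...#]: 3 plies

p1 H@[...#/...#]: H00[##.#/...#]+1* H01[.###/...#]+1 H10[...#/##.#]+1 H11[...#/.###]+1
p2 V@[##.#/...#]: V02[####/..##]-1*
p3 H@[####/..##]: H10[####/####]+1*
p4 V@[####/####] terminal -1; root [...#/...#] d5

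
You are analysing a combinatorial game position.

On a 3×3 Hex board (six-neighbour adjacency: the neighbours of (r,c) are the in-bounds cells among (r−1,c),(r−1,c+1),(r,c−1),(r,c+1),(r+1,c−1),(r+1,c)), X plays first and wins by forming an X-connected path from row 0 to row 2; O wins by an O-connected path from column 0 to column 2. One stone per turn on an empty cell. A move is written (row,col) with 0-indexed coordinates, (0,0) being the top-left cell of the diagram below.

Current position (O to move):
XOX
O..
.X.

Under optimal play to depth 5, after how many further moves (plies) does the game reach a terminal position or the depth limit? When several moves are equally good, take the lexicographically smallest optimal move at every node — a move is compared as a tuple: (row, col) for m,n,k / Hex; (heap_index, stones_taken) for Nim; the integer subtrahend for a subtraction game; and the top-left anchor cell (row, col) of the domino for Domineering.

[XOX/O../.X.] O move#1: (1,1):-1/XOX/OO./.X.*, (1,2):-1/XOX/O.O/.X., (2,0):-1/XOX/O../OX., (2,2):-1/XOX/O../.XO
[XOX/OO./.X.] X move#2: (1,2):+1/XOX/OOX/.X.*, (2,0):-1/XOX/OO./XX., (2,2):-1/XOX/OO./.XX
[XOX/OOX/.X.] end (terminal -1, O#3); searched XOX/O../.X. to 5

PV length from [XOX/O../.X.]: 2 plies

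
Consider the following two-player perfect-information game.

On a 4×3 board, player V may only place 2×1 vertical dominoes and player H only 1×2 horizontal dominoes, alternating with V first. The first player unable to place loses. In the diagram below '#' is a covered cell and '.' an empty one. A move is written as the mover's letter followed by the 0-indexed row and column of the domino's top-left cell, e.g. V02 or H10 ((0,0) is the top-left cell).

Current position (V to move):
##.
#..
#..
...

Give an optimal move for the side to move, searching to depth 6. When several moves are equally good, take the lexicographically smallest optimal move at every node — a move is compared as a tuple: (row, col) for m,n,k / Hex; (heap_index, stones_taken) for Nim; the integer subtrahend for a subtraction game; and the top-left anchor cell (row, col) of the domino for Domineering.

[##./#../#../...] V move#1: V02:-1/###/#.#/#../..., V11:+1/##./##./##./...*, V12:+1/##./#.#/#.#/..., V21:+1/##./#../##./.#., V22:+1/##./#../#.#/..#
[##./##./##./...] H move#2: H30:-1/##./##./##./##.*, H31:-1/##./##./##./.##
[##./##./##./##.] V move#3: V02:+1/###/###/##./##.*, V12:+1/##./###/###/##., V22:+1/##./##./###/###
[###/###/##./##.] end (terminal -1, H#4); searched ##./#../#../... to 6

V's best at [##./#../#../...]: V11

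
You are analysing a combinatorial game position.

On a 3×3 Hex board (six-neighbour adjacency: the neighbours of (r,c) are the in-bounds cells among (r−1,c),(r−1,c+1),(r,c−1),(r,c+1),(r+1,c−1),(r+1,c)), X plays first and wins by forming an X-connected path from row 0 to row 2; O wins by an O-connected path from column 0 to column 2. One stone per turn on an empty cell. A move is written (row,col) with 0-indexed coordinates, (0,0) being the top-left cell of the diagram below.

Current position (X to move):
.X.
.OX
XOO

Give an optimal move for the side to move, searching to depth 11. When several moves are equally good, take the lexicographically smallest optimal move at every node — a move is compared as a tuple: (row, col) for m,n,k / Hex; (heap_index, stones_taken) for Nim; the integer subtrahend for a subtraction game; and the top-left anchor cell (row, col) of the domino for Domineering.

[.X./.OX/XOO] X move#1: (0,0):-1/XX./.OX/XOO, (0,2):-1/.XX/.OX/XOO, (1,0):+1/.X./XOX/XOO*
[.X./XOX/XOO] end (terminal -1, O#2); searched .X./.OX/XOO to 11

X's best at [.X./.OX/XOO]: (1,0)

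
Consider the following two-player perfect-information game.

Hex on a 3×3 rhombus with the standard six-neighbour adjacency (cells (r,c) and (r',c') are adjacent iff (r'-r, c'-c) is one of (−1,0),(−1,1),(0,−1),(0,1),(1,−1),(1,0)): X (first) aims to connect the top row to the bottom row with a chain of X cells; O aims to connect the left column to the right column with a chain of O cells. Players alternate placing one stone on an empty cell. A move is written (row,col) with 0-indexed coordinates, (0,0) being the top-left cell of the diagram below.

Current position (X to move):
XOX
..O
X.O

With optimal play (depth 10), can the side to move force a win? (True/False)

ply 1, X at XOX/..O/X.O | (1,0)=+1→XOX/X.O/X.O*; (1,1)=+1→XOX/.XO/X.O; (2,1)=+1→XOX/..O/XXO
ply 2: XOX/X.O/X.O is terminal -1 (O); from XOX/..O/X.O depth 10

X winning at [XOX/..O/X.O]: True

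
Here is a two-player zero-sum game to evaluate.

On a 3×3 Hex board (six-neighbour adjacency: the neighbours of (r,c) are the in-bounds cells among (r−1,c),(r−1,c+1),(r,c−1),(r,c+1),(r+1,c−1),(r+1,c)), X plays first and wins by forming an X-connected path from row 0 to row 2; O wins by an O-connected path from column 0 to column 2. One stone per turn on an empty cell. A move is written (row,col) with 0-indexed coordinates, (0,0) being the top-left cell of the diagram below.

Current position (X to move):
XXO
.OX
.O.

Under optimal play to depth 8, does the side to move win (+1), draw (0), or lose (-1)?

value(XXO/.OX/.O., X) = -1

ply 1, X at XXO/.OX/.O. | (1,0)=-1→XXO/XOX/.O.*; (2,0)=-1→XXO/.OX/XO.; (2,2)=-1→XXO/.OX/.OX
ply 2, O at XXO/XOX/.O. | (2,0)=+1→XXO/XOX/OO.*; (2,2)=-1→XXO/XOX/.OO
ply 3: XXO/XOX/OO. is terminal -1 (X); from XXO/.OX/.O. depth 8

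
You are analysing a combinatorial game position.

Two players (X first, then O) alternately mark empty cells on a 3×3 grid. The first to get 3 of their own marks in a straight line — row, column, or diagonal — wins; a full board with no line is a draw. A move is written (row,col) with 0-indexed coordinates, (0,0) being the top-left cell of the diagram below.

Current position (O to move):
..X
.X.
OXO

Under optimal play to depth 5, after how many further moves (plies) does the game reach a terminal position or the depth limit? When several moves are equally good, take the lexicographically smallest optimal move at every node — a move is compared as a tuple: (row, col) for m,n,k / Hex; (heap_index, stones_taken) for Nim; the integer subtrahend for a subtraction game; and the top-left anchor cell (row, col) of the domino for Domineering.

PV length from [..X/.X./OXO]: 4 plies

p1 O@[..X/.X./OXO]: (0,0)[O.X/.X./OXO]-1 (0,1)[.OX/.X./OXO]+0* (1,0)[..X/OX./OXO]-1 (1,2)[..X/.XO/OXO]-1
p2 X@[.OX/.X./OXO]: (0,0)[XOX/.X./OXO]+0* (1,0)[.OX/XX./OXO]+0 (1,2)[.OX/.XX/OXO]+0
p3 O@[XOX/.X./OXO]: (1,0)[XOX/OX./OXO]+0* (1,2)[XOX/.XO/OXO]+0
p4 X@[XOX/OX./OXO]: (1,2)[XOX/OXX/OXO]+0*
p5 O@[XOX/OXX/OXO] terminal +0; root [..X/.X./OXO] d5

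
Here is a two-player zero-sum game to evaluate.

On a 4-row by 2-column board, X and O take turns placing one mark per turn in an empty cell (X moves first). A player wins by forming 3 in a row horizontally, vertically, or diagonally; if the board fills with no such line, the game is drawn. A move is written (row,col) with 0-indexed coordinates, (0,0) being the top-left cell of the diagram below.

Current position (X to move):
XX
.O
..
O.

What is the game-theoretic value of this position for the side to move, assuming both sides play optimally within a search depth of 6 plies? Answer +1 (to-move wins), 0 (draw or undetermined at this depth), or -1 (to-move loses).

value(XX/.O/../O., X) = 0

[XX/.O/../O.] X move#1: (1,0):+0/XX/XO/../O.*, (2,0):+0/XX/.O/X./O., (2,1):+0/XX/.O/.X/O., (3,1):+0/XX/.O/../OX
[XX/XO/../O.] O move#2: (2,0):+0/XX/XO/O./O.*, (2,1):-1/XX/XO/.O/O., (3,1):-1/XX/XO/../OO
[XX/XO/O./O.] X move#3: (2,1):+0/XX/XO/OX/O.*, (3,1):+0/XX/XO/O./OX
[XX/XO/OX/O.] O move#4: (3,1):+0/XX/XO/OX/OO*
[XX/XO/OX/OO] end (terminal +0, X#5); searched XX/.O/../O. to 6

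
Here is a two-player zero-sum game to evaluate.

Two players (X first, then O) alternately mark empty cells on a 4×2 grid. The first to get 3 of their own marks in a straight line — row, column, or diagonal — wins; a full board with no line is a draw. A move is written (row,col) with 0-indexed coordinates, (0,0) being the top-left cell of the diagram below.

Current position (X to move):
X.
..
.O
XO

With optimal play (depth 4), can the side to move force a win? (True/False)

X winning at [X./../.O/XO]: False

ply 1, X at X./../.O/XO | (0,1)=-1→XX/../.O/XO; (1,0)=-1→X./X./.O/XO; (1,1)=+0→X./.X/.O/XO*; (2,0)=-1→X./../XO/XO
ply 2, O at X./.X/.O/XO | (0,1)=+0→XO/.X/.O/XO*; (1,0)=+0→X./OX/.O/XO; (2,0)=+0→X./.X/OO/XO
ply 3, X at XO/.X/.O/XO | (1,0)=+0→XO/XX/.O/XO*; (2,0)=+0→XO/.X/XO/XO
ply 4, O at XO/XX/.O/XO | (2,0)=+0→XO/XX/OO/XO*
ply 5: XO/XX/OO/XO is terminal +0 (X); from X./../.O/XO depth 4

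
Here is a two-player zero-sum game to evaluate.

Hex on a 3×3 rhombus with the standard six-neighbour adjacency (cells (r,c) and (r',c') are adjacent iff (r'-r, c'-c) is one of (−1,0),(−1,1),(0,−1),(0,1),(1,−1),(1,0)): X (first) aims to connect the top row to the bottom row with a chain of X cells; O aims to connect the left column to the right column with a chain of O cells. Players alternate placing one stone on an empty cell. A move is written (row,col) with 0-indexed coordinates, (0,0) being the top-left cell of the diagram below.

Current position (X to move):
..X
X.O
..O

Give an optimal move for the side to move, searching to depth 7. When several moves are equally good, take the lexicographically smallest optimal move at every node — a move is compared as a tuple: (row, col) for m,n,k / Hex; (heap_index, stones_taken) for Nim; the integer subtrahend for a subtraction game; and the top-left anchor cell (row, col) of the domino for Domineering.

[..X/X.O/..O] X move#1: (0,0):-1/X.X/X.O/..O, (0,1):-1/.XX/X.O/..O, (1,1):+1/..X/XXO/..O*, (2,0):+1/..X/X.O/X.O, (2,1):+1/..X/X.O/.XO
[..X/XXO/..O] O move#2: (0,0):-1/O.X/XXO/..O*, (0,1):-1/.OX/XXO/..O, (2,0):-1/..X/XXO/O.O, (2,1):-1/..X/XXO/.OO
[O.X/XXO/..O] X move#3: (0,1):+1/OXX/XXO/..O*, (2,0):+1/O.X/XXO/X.O, (2,1):+1/O.X/XXO/.XO
[OXX/XXO/..O] O move#4: (2,0):-1/OXX/XXO/O.O*, (2,1):-1/OXX/XXO/.OO
[OXX/XXO/O.O] X move#5: (2,1):+1/OXX/XXO/OXO*
[OXX/XXO/OXO] end (terminal -1, O#6); searched ..X/X.O/..O to 7

X's best at [..X/X.O/..O]: (1,1)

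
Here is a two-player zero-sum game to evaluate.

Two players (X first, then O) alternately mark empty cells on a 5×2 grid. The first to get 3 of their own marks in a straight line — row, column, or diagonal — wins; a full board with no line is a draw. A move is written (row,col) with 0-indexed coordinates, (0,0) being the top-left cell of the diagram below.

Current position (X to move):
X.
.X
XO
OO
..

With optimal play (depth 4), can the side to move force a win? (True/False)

[X./.X/XO/OO/..] X move#1: (0,1):-1/XX/.X/XO/OO/.., (1,0):+1/X./XX/XO/OO/..*, (4,0):-1/X./.X/XO/OO/X., (4,1):+0/X./.X/XO/OO/.X
[X./XX/XO/OO/..] end (terminal -1, O#2); searched X./.X/XO/OO/.. to 4

X winning at [X./.X/XO/OO/..]: True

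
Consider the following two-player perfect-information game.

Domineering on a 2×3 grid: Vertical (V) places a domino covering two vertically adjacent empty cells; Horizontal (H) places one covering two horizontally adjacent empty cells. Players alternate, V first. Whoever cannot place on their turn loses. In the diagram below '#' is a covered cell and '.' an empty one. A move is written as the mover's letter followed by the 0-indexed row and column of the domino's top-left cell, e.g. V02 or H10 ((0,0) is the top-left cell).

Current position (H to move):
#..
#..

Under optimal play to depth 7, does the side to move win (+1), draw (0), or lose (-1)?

value(#../#.., H) = +1

[#../#..] H move#1: H01:+1/###/#..*, H11:+1/#../###
[###/#..] end (terminal -1, V#2); searched #../#.. to 7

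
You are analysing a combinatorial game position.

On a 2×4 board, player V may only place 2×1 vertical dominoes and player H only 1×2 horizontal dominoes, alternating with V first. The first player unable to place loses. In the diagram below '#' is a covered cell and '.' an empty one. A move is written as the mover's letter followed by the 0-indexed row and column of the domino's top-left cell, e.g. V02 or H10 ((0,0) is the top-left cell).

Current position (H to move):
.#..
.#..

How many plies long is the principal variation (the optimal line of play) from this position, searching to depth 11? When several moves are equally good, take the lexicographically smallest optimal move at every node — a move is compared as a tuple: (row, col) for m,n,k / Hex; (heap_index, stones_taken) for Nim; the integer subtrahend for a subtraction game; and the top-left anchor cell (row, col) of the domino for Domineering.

[.#../.#..] H move#1: H02:+1/.###/.#..*, H12:+1/.#../.###
[.###/.#..] V move#2: V00:-1/####/##..*
[####/##..] H move#3: H12:+1/####/####*
[####/####] end (terminal -1, V#4); searched .#../.#.. to 11

PV length from [.#../.#..]: 3 plies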